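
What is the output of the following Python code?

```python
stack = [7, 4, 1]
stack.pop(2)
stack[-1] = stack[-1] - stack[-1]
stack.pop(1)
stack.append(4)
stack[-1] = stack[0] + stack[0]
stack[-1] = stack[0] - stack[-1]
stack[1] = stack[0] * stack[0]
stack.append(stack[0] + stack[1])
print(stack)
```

pop(2) removes 1 → [7, 4]
stack[-1] = stack[-1]-stack[-1] = 4-4 = 0 → [7, 0]
pop(1) removes 0 → [7]
append 4 → [7, 4]
stack[-1] = stack[0]+stack[0] = 7+7 = 14 → [7, 14]
stack[-1] = stack[0]-stack[-1] = 7-14 = -7 → [7, -7]
stack[1] = stack[0]*stack[0] = 7*7 = 49 → [7, 49]
append stack[0]+stack[1] = 7+49 = 56 → [7, 49, 56]

[7, 49, 56]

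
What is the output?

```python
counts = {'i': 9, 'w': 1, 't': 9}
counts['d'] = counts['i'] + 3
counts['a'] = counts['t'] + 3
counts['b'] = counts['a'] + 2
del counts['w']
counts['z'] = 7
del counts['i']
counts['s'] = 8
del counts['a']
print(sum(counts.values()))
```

counts['d'] = counts['i']+3 = 12 → {'i': 9, 'w': 1, 't': 9, 'd': 12}
counts['a'] = counts['t']+3 = 12 → {'i': 9, 'w': 1, 't': 9, 'd': 12, 'a': 12}
counts['b'] = counts['a']+2 = 14 → {'i': 9, 'w': 1, 't': 9, 'd': 12, 'a': 12, 'b': 14}
del 'w' → {'i': 9, 't': 9, 'd': 12, 'a': 12, 'b': 14}
counts['z'] = 7 → {'i': 9, 't': 9, 'd': 12, 'a': 12, 'b': 14, 'z': 7}
del 'i' → {'t': 9, 'd': 12, 'a': 12, 'b': 14, 'z': 7}
counts['s'] = 8 → {'t': 9, 'd': 12, 'a': 12, 'b': 14, 'z': 7, 's': 8}
del 'a' → {'t': 9, 'd': 12, 'b': 14, 'z': 7, 's': 8}
sum of values = 50

50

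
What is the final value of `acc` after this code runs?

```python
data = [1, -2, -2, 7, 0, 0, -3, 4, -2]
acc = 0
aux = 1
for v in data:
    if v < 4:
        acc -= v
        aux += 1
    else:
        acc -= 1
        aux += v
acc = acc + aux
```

25

v=1: <4, acc = 0-1 = -1; aux=2
v=-2: <4, acc = (-1)-(-2) = 1; aux=3
v=-2: <4, acc = 1-(-2) = 3; aux=4
v=7: not <4, acc = 3-1 = 2; aux=11
v=0: <4, acc = 2-0 = 2; aux=12
v=0: <4, acc = 2-0 = 2; aux=13
v=-3: <4, acc = 2-(-3) = 5; aux=14
v=4: not <4, acc = 5-1 = 4; aux=18
v=-2: <4, acc = 4-(-2) = 6; aux=19
acc+aux = 6+19 = 25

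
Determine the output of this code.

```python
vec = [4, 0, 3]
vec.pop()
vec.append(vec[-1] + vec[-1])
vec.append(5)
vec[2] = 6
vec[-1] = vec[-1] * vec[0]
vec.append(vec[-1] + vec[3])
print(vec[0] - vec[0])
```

0

pop() removes 3 → [4, 0]
append vec[-1]+vec[-1] = 0+0 = 0 → [4, 0, 0]
append 5 → [4, 0, 0, 5]
vec[2] = 6 → [4, 0, 6, 5]
vec[-1] = vec[-1]*vec[0] = 5*4 = 20 → [4, 0, 6, 20]
append vec[-1]+vec[3] = 20+20 = 40 → [4, 0, 6, 20, 40]
vec[0]-vec[0] = 4-4 = 0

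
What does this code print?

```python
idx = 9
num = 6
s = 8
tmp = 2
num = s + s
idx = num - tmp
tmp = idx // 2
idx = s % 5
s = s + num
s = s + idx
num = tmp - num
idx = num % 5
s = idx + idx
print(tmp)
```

7

num = 8+8 = 16
idx = 16-2 = 14
tmp = 14//2 = 7
idx = 8%5 = 3
s = 8+16 = 24
s = 24+3 = 27
num = 7-16 = -9
idx = (-9)%5 = 1
s = 1+1 = 2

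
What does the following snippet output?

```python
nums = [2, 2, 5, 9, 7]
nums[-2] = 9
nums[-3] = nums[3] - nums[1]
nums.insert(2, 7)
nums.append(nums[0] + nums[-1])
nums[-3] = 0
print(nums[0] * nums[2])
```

14

nums[-2] = 9 → [2, 2, 5, 9, 7]
nums[-3] = nums[3]-nums[1] = 9-2 = 7 → [2, 2, 7, 9, 7]
insert 7 at 2 → [2, 2, 7, 7, 9, 7]
append nums[0]+nums[-1] = 2+7 = 9 → [2, 2, 7, 7, 9, 7, 9]
nums[-3] = 0 → [2, 2, 7, 7, 0, 7, 9]
nums[0]*nums[2] = 2*7 = 14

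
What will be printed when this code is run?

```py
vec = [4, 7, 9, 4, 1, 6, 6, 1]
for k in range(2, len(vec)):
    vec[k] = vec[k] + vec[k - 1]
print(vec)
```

k=2: vec[2] = 9+7 = 16 → [4, 7, 16, 4, 1, 6, 6, 1]
k=3: vec[3] = 4+16 = 20 → [4, 7, 16, 20, 1, 6, 6, 1]
k=4: vec[4] = 1+20 = 21 → [4, 7, 16, 20, 21, 6, 6, 1]
k=5: vec[5] = 6+21 = 27 → [4, 7, 16, 20, 21, 27, 6, 1]
k=6: vec[6] = 6+27 = 33 → [4, 7, 16, 20, 21, 27, 33, 1]
k=7: vec[7] = 1+33 = 34 → [4, 7, 16, 20, 21, 27, 33, 34]

[4, 7, 16, 20, 21, 27, 33, 34]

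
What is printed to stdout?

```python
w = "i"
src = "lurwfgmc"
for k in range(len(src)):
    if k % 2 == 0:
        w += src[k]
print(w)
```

ilrfm

k=0: add 'l' → 'il'
k=1: skip
k=2: add 'r' → 'ilr'
k=3: skip
k=4: add 'f' → 'ilrf'
k=5: skip
k=6: add 'm' → 'ilrfm'
k=7: skip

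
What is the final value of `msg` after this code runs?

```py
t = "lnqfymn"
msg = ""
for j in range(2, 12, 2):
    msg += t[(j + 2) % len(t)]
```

j=2: add t[4]='y' → 'y'
j=4: add t[6]='n' → 'yn'
j=6: add t[1]='n' → 'ynn'
j=8: add t[3]='f' → 'ynnf'
j=10: add t[5]='m' → 'ynnfm'

'ynnfm'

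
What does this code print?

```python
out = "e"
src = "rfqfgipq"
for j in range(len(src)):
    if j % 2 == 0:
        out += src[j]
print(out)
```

j=0: add 'r' → 'er'
j=1: skip
j=2: add 'q' → 'erq'
j=3: skip
j=4: add 'g' → 'erqg'
j=5: skip
j=6: add 'p' → 'erqgp'
j=7: skip

erqgp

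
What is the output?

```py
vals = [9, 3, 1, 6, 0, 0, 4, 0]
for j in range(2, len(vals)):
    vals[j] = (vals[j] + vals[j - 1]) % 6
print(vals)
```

[9, 3, 4, 4, 4, 4, 2, 2]

j=2: vals[2] = (1+3)%6 = 4 → [9, 3, 4, 6, 0, 0, 4, 0]
j=3: vals[3] = (6+4)%6 = 4 → [9, 3, 4, 4, 0, 0, 4, 0]
j=4: vals[4] = (0+4)%6 = 4 → [9, 3, 4, 4, 4, 0, 4, 0]
j=5: vals[5] = (0+4)%6 = 4 → [9, 3, 4, 4, 4, 4, 4, 0]
j=6: vals[6] = (4+4)%6 = 2 → [9, 3, 4, 4, 4, 4, 2, 0]
j=7: vals[7] = (0+2)%6 = 2 → [9, 3, 4, 4, 4, 4, 2, 2]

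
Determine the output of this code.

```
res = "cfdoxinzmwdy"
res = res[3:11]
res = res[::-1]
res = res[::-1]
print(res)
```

oxinzmwd

slice [3:11] → 'oxinzmwd'
reverse → 'dwmznixo'
reverse → 'oxinzmwd'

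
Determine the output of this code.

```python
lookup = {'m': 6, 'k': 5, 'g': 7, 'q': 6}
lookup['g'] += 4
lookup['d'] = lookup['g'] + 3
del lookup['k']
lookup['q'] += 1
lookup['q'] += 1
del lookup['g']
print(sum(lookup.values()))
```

28

lookup['g'] = 7+4 = 11 → {'m': 6, 'k': 5, 'g': 11, 'q': 6}
lookup['d'] = lookup['g']+3 = 14 → {'m': 6, 'k': 5, 'g': 11, 'q': 6, 'd': 14}
del 'k' → {'m': 6, 'g': 11, 'q': 6, 'd': 14}
lookup['q'] = 6+1 = 7 → {'m': 6, 'g': 11, 'q': 7, 'd': 14}
lookup['q'] = 7+1 = 8 → {'m': 6, 'g': 11, 'q': 8, 'd': 14}
del 'g' → {'m': 6, 'q': 8, 'd': 14}
sum of values = 28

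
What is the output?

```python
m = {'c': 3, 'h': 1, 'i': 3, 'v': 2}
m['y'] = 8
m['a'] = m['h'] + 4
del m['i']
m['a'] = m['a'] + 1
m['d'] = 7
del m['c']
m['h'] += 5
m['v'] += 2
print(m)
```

{'h': 6, 'v': 4, 'y': 8, 'a': 6, 'd': 7}

m['y'] = 8 → {'c': 3, 'h': 1, 'i': 3, 'v': 2, 'y': 8}
m['a'] = m['h']+4 = 5 → {'c': 3, 'h': 1, 'i': 3, 'v': 2, 'y': 8, 'a': 5}
del 'i' → {'c': 3, 'h': 1, 'v': 2, 'y': 8, 'a': 5}
m['a'] = m['a']+1 = 6 → {'c': 3, 'h': 1, 'v': 2, 'y': 8, 'a': 6}
m['d'] = 7 → {'c': 3, 'h': 1, 'v': 2, 'y': 8, 'a': 6, 'd': 7}
del 'c' → {'h': 1, 'v': 2, 'y': 8, 'a': 6, 'd': 7}
m['h'] = 1+5 = 6 → {'h': 6, 'v': 2, 'y': 8, 'a': 6, 'd': 7}
m['v'] = 2+2 = 4 → {'h': 6, 'v': 4, 'y': 8, 'a': 6, 'd': 7}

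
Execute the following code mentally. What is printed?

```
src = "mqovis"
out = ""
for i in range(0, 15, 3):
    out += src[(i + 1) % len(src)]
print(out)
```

qiqiq

i=0: add src[1]='q' → 'q'
i=3: add src[4]='i' → 'qi'
i=6: add src[1]='q' → 'qiq'
i=9: add src[4]='i' → 'qiqi'
i=12: add src[1]='q' → 'qiqiq'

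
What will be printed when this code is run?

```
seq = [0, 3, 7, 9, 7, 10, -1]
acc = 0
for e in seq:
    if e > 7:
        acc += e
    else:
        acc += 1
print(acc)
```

24

e=0: not >7, acc = 0+1 = 1
e=3: not >7, acc = 1+1 = 2
e=7: not >7, acc = 2+1 = 3
e=9: >7, acc = 3+9 = 12
e=7: not >7, acc = 12+1 = 13
e=10: >7, acc = 13+10 = 23
e=-1: not >7, acc = 23+1 = 24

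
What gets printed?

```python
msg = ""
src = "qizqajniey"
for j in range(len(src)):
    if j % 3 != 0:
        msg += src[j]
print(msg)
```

izajie

j=0: skip
j=1: add 'i' → 'i'
j=2: add 'z' → 'iz'
j=3: skip
j=4: add 'a' → 'iza'
j=5: add 'j' → 'izaj'
j=6: skip
j=7: add 'i' → 'izaji'
j=8: add 'e' → 'izajie'
j=9: skip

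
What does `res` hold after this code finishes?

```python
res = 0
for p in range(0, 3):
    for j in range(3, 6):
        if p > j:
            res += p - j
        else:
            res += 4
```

p=0,j=3: not 0>3, res = 0+4 = 4
p=0,j=4: not 0>4, res = 4+4 = 8
p=0,j=5: not 0>5, res = 8+4 = 12
p=1,j=3: not 1>3, res = 12+4 = 16
p=1,j=4: not 1>4, res = 16+4 = 20
p=1,j=5: not 1>5, res = 20+4 = 24
p=2,j=3: not 2>3, res = 24+4 = 28
p=2,j=4: not 2>4, res = 28+4 = 32
p=2,j=5: not 2>5, res = 32+4 = 36

36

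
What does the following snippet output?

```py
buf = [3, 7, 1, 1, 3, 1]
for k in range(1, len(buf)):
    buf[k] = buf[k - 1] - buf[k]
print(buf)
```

[3, -4, -5, -6, -9, -10]

k=1: buf[1] = 3-7 = -4 → [3, -4, 1, 1, 3, 1]
k=2: buf[2] = (-4)-1 = -5 → [3, -4, -5, 1, 3, 1]
k=3: buf[3] = (-5)-1 = -6 → [3, -4, -5, -6, 3, 1]
k=4: buf[4] = (-6)-3 = -9 → [3, -4, -5, -6, -9, 1]
k=5: buf[5] = (-9)-1 = -10 → [3, -4, -5, -6, -9, -10]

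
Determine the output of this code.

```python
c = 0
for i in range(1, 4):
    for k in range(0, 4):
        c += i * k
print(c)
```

36

i=1,k=0: c = 0+0 = 0
i=1,k=1: c = 0+1 = 1
i=1,k=2: c = 1+2 = 3
i=1,k=3: c = 3+3 = 6
i=2,k=0: c = 6+0 = 6
i=2,k=1: c = 6+2 = 8
i=2,k=2: c = 8+4 = 12
i=2,k=3: c = 12+6 = 18
i=3,k=0: c = 18+0 = 18
i=3,k=1: c = 18+3 = 21
i=3,k=2: c = 21+6 = 27
i=3,k=3: c = 27+9 = 36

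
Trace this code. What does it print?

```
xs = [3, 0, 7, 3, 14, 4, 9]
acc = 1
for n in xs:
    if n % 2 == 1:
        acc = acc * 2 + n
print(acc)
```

n=3: odd, acc = 1*2+3 = 5
n=0: not odd
n=7: odd, acc = 5*2+7 = 17
n=3: odd, acc = 17*2+3 = 37
n=14: not odd
n=4: not odd
n=9: odd, acc = 37*2+9 = 83

83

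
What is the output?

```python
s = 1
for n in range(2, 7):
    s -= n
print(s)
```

n=2: s = 1-2 = -1
n=3: s = (-1)-3 = -4
n=4: s = (-4)-4 = -8
n=5: s = (-8)-5 = -13
n=6: s = (-13)-6 = -19

-19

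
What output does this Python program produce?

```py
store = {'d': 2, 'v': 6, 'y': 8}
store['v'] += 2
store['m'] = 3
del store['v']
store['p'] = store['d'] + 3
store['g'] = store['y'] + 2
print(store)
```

store['v'] = 6+2 = 8 → {'d': 2, 'v': 8, 'y': 8}
store['m'] = 3 → {'d': 2, 'v': 8, 'y': 8, 'm': 3}
del 'v' → {'d': 2, 'y': 8, 'm': 3}
store['p'] = store['d']+3 = 5 → {'d': 2, 'y': 8, 'm': 3, 'p': 5}
store['g'] = store['y']+2 = 10 → {'d': 2, 'y': 8, 'm': 3, 'p': 5, 'g': 10}

{'d': 2, 'y': 8, 'm': 3, 'p': 5, 'g': 10}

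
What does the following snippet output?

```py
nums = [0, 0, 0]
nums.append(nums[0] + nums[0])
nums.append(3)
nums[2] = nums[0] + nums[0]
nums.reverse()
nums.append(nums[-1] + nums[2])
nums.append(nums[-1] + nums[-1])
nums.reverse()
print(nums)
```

[0, 0, 0, 0, 0, 0, 3]

append nums[0]+nums[0] = 0+0 = 0 → [0, 0, 0, 0]
append 3 → [0, 0, 0, 0, 3]
nums[2] = nums[0]+nums[0] = 0+0 = 0 → [0, 0, 0, 0, 3]
reverse → [3, 0, 0, 0, 0]
append nums[-1]+nums[2] = 0+0 = 0 → [3, 0, 0, 0, 0, 0]
append nums[-1]+nums[-1] = 0+0 = 0 → [3, 0, 0, 0, 0, 0, 0]
reverse → [0, 0, 0, 0, 0, 0, 3]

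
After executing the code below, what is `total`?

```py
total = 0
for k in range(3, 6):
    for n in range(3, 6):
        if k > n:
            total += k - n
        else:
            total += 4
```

k=3,n=3: not 3>3, total = 0+4 = 4
k=3,n=4: not 3>4, total = 4+4 = 8
k=3,n=5: not 3>5, total = 8+4 = 12
k=4,n=3: 4>3, total = 12+1 = 13
k=4,n=4: not 4>4, total = 13+4 = 17
k=4,n=5: not 4>5, total = 17+4 = 21
k=5,n=3: 5>3, total = 21+2 = 23
k=5,n=4: 5>4, total = 23+1 = 24
k=5,n=5: not 5>5, total = 24+4 = 28

28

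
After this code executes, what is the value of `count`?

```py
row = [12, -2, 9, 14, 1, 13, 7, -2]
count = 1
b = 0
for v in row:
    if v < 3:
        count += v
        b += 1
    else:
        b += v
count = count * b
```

-116

v=12: not <3; b=12
v=-2: <3, count = 1+(-2) = -1; b=13
v=9: not <3; b=22
v=14: not <3; b=36
v=1: <3, count = (-1)+1 = 0; b=37
v=13: not <3; b=50
v=7: not <3; b=57
v=-2: <3, count = 0+(-2) = -2; b=58
count*b = (-2)*58 = -116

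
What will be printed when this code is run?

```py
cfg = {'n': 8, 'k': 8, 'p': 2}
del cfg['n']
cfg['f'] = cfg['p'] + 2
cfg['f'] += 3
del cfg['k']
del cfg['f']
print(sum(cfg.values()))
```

del 'n' → {'k': 8, 'p': 2}
cfg['f'] = cfg['p']+2 = 4 → {'k': 8, 'p': 2, 'f': 4}
cfg['f'] = 4+3 = 7 → {'k': 8, 'p': 2, 'f': 7}
del 'k' → {'p': 2, 'f': 7}
del 'f' → {'p': 2}
sum of values = 2

2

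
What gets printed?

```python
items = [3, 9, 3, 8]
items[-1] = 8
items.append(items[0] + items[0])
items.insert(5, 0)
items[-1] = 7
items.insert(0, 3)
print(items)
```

items[-1] = 8 → [3, 9, 3, 8]
append items[0]+items[0] = 3+3 = 6 → [3, 9, 3, 8, 6]
insert 0 at 5 → [3, 9, 3, 8, 6, 0]
items[-1] = 7 → [3, 9, 3, 8, 6, 7]
insert 3 at 0 → [3, 3, 9, 3, 8, 6, 7]

[3, 3, 9, 3, 8, 6, 7]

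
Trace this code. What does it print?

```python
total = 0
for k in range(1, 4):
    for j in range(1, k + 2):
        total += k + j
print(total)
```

k=1,j=1: total = 0+2 = 2
k=1,j=2: total = 2+3 = 5
k=2,j=1: total = 5+3 = 8
k=2,j=2: total = 8+4 = 12
k=2,j=3: total = 12+5 = 17
k=3,j=1: total = 17+4 = 21
k=3,j=2: total = 21+5 = 26
k=3,j=3: total = 26+6 = 32
k=3,j=4: total = 32+7 = 39

39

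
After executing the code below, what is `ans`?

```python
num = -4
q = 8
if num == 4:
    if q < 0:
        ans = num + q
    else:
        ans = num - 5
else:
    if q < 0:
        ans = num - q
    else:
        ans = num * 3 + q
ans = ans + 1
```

num=-4, q=8
num == 4 is False; q < 0 is False
→ ans = num * 3 + q = -4
ans = (-4)+1 = -3

-3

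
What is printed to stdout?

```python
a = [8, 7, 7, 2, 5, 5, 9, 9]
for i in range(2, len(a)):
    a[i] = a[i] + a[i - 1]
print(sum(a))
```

i=2: a[2] = 7+7 = 14 → [8, 7, 14, 2, 5, 5, 9, 9]
i=3: a[3] = 2+14 = 16 → [8, 7, 14, 16, 5, 5, 9, 9]
i=4: a[4] = 5+16 = 21 → [8, 7, 14, 16, 21, 5, 9, 9]
i=5: a[5] = 5+21 = 26 → [8, 7, 14, 16, 21, 26, 9, 9]
i=6: a[6] = 9+26 = 35 → [8, 7, 14, 16, 21, 26, 35, 9]
i=7: a[7] = 9+35 = 44 → [8, 7, 14, 16, 21, 26, 35, 44]
sum = 171

171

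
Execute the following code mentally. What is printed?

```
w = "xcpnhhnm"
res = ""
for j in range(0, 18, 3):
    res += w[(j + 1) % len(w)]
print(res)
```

chmphx

j=0: add w[1]='c' → 'c'
j=3: add w[4]='h' → 'ch'
j=6: add w[7]='m' → 'chm'
j=9: add w[2]='p' → 'chmp'
j=12: add w[5]='h' → 'chmph'
j=15: add w[0]='x' → 'chmphx'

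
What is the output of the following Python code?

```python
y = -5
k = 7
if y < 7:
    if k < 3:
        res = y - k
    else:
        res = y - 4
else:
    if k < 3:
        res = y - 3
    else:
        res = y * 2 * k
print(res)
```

y=-5, k=7
y < 7 is True; k < 3 is False
→ res = y - 4 = -9

-9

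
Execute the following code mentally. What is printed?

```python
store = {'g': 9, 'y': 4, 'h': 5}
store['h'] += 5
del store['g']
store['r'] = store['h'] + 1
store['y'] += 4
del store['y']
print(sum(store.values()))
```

store['h'] = 5+5 = 10 → {'g': 9, 'y': 4, 'h': 10}
del 'g' → {'y': 4, 'h': 10}
store['r'] = store['h']+1 = 11 → {'y': 4, 'h': 10, 'r': 11}
store['y'] = 4+4 = 8 → {'y': 8, 'h': 10, 'r': 11}
del 'y' → {'h': 10, 'r': 11}
sum of values = 21

21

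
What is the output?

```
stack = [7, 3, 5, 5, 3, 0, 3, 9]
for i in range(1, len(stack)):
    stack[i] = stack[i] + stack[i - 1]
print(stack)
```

[7, 10, 15, 20, 23, 23, 26, 35]

i=1: stack[1] = 3+7 = 10 → [7, 10, 5, 5, 3, 0, 3, 9]
i=2: stack[2] = 5+10 = 15 → [7, 10, 15, 5, 3, 0, 3, 9]
i=3: stack[3] = 5+15 = 20 → [7, 10, 15, 20, 3, 0, 3, 9]
i=4: stack[4] = 3+20 = 23 → [7, 10, 15, 20, 23, 0, 3, 9]
i=5: stack[5] = 0+23 = 23 → [7, 10, 15, 20, 23, 23, 3, 9]
i=6: stack[6] = 3+23 = 26 → [7, 10, 15, 20, 23, 23, 26, 9]
i=7: stack[7] = 9+26 = 35 → [7, 10, 15, 20, 23, 23, 26, 35]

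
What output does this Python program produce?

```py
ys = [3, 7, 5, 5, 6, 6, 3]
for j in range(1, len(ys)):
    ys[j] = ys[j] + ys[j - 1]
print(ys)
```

[3, 10, 15, 20, 26, 32, 35]

j=1: ys[1] = 7+3 = 10 → [3, 10, 5, 5, 6, 6, 3]
j=2: ys[2] = 5+10 = 15 → [3, 10, 15, 5, 6, 6, 3]
j=3: ys[3] = 5+15 = 20 → [3, 10, 15, 20, 6, 6, 3]
j=4: ys[4] = 6+20 = 26 → [3, 10, 15, 20, 26, 6, 3]
j=5: ys[5] = 6+26 = 32 → [3, 10, 15, 20, 26, 32, 3]
j=6: ys[6] = 3+32 = 35 → [3, 10, 15, 20, 26, 32, 35]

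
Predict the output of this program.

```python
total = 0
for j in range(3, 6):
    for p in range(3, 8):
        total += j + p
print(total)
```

j=3,p=3: total = 0+6 = 6
j=3,p=4: total = 6+7 = 13
j=3,p=5: total = 13+8 = 21
j=3,p=6: total = 21+9 = 30
j=3,p=7: total = 30+10 = 40
j=4,p=3: total = 40+7 = 47
j=4,p=4: total = 47+8 = 55
j=4,p=5: total = 55+9 = 64
j=4,p=6: total = 64+10 = 74
j=4,p=7: total = 74+11 = 85
j=5,p=3: total = 85+8 = 93
j=5,p=4: total = 93+9 = 102
j=5,p=5: total = 102+10 = 112
j=5,p=6: total = 112+11 = 123
j=5,p=7: total = 123+12 = 135

135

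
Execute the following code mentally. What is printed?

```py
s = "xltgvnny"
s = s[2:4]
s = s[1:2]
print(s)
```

slice [2:4] → 'tg'
slice [1:2] → 'g'

g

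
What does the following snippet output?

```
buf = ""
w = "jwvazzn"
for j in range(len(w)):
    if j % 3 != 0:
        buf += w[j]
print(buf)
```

j=0: skip
j=1: add 'w' → 'w'
j=2: add 'v' → 'wv'
j=3: skip
j=4: add 'z' → 'wvz'
j=5: add 'z' → 'wvzz'
j=6: skip

wvzz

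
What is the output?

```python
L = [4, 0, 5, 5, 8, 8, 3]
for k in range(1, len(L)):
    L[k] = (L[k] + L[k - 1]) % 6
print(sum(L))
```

20

k=1: L[1] = (0+4)%6 = 4 → [4, 4, 5, 5, 8, 8, 3]
k=2: L[2] = (5+4)%6 = 3 → [4, 4, 3, 5, 8, 8, 3]
k=3: L[3] = (5+3)%6 = 2 → [4, 4, 3, 2, 8, 8, 3]
k=4: L[4] = (8+2)%6 = 4 → [4, 4, 3, 2, 4, 8, 3]
k=5: L[5] = (8+4)%6 = 0 → [4, 4, 3, 2, 4, 0, 3]
k=6: L[6] = (3+0)%6 = 3 → [4, 4, 3, 2, 4, 0, 3]
sum = 20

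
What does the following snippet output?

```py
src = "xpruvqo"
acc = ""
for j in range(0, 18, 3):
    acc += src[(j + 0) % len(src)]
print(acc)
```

xuorqp

j=0: add src[0]='x' → 'x'
j=3: add src[3]='u' → 'xu'
j=6: add src[6]='o' → 'xuo'
j=9: add src[2]='r' → 'xuor'
j=12: add src[5]='q' → 'xuorq'
j=15: add src[1]='p' → 'xuorqp'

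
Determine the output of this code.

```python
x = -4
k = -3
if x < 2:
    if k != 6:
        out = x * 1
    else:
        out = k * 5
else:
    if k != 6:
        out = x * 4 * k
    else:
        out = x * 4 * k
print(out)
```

x=-4, k=-3
x < 2 is True; k != 6 is True
→ out = x * 1 = -4

-4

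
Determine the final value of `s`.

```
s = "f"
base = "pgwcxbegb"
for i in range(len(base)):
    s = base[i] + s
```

i=0: prepend 'p' → 'pf'
i=1: prepend 'g' → 'gpf'
i=2: prepend 'w' → 'wgpf'
i=3: prepend 'c' → 'cwgpf'
i=4: prepend 'x' → 'xcwgpf'
i=5: prepend 'b' → 'bxcwgpf'
i=6: prepend 'e' → 'ebxcwgpf'
i=7: prepend 'g' → 'gebxcwgpf'
i=8: prepend 'b' → 'bgebxcwgpf'

'bgebxcwgpf'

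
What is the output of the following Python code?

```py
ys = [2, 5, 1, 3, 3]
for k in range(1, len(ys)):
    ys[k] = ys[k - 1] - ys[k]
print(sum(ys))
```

-22

k=1: ys[1] = 2-5 = -3 → [2, -3, 1, 3, 3]
k=2: ys[2] = (-3)-1 = -4 → [2, -3, -4, 3, 3]
k=3: ys[3] = (-4)-3 = -7 → [2, -3, -4, -7, 3]
k=4: ys[4] = (-7)-3 = -10 → [2, -3, -4, -7, -10]
sum = -22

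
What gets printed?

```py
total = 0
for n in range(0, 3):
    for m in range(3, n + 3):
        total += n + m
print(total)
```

n=1,m=3: total = 0+4 = 4
n=2,m=3: total = 4+5 = 9
n=2,m=4: total = 9+6 = 15

15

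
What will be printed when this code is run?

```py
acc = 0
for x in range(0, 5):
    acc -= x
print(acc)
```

x=0: acc = 0-0 = 0
x=1: acc = 0-1 = -1
x=2: acc = (-1)-2 = -3
x=3: acc = (-3)-3 = -6
x=4: acc = (-6)-4 = -10

-10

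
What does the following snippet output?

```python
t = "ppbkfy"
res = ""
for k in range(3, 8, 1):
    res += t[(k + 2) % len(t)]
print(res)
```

k=3: add t[5]='y' → 'y'
k=4: add t[0]='p' → 'yp'
k=5: add t[1]='p' → 'ypp'
k=6: add t[2]='b' → 'yppb'
k=7: add t[3]='k' → 'yppbk'

yppbk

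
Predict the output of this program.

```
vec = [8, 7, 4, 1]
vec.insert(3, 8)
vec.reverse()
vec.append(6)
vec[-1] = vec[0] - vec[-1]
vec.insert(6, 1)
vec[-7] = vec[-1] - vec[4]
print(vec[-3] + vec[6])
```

9

insert 8 at 3 → [8, 7, 4, 8, 1]
reverse → [1, 8, 4, 7, 8]
append 6 → [1, 8, 4, 7, 8, 6]
vec[-1] = vec[0]-vec[-1] = 1-6 = -5 → [1, 8, 4, 7, 8, -5]
insert 1 at 6 → [1, 8, 4, 7, 8, -5, 1]
vec[-7] = vec[-1]-vec[4] = 1-8 = -7 → [-7, 8, 4, 7, 8, -5, 1]
vec[-3]+vec[6] = 8+1 = 9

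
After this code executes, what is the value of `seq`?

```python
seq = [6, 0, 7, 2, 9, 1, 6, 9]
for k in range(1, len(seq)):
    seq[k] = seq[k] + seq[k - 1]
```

k=1: seq[1] = 0+6 = 6 → [6, 6, 7, 2, 9, 1, 6, 9]
k=2: seq[2] = 7+6 = 13 → [6, 6, 13, 2, 9, 1, 6, 9]
k=3: seq[3] = 2+13 = 15 → [6, 6, 13, 15, 9, 1, 6, 9]
k=4: seq[4] = 9+15 = 24 → [6, 6, 13, 15, 24, 1, 6, 9]
k=5: seq[5] = 1+24 = 25 → [6, 6, 13, 15, 24, 25, 6, 9]
k=6: seq[6] = 6+25 = 31 → [6, 6, 13, 15, 24, 25, 31, 9]
k=7: seq[7] = 9+31 = 40 → [6, 6, 13, 15, 24, 25, 31, 40]

[6, 6, 13, 15, 24, 25, 31, 40]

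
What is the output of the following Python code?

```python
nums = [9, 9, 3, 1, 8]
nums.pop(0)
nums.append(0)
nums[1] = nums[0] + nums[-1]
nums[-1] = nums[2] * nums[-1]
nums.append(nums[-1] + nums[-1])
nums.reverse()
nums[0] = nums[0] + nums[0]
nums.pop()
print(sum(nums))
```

18

pop(0) removes 9 → [9, 3, 1, 8]
append 0 → [9, 3, 1, 8, 0]
nums[1] = nums[0]+nums[-1] = 9+0 = 9 → [9, 9, 1, 8, 0]
nums[-1] = nums[2]*nums[-1] = 1*0 = 0 → [9, 9, 1, 8, 0]
append nums[-1]+nums[-1] = 0+0 = 0 → [9, 9, 1, 8, 0, 0]
reverse → [0, 0, 8, 1, 9, 9]
nums[0] = nums[0]+nums[0] = 0+0 = 0 → [0, 0, 8, 1, 9, 9]
pop() removes 9 → [0, 0, 8, 1, 9]
sum = 18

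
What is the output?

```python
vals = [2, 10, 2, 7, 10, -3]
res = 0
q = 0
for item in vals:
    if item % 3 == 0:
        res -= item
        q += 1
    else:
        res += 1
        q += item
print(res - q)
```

-24

item=2: not %3==0, res = 0+1 = 1; q=2
item=10: not %3==0, res = 1+1 = 2; q=12
item=2: not %3==0, res = 2+1 = 3; q=14
item=7: not %3==0, res = 3+1 = 4; q=21
item=10: not %3==0, res = 4+1 = 5; q=31
item=-3: %3==0, res = 5-(-3) = 8; q=32
res-q = 8-32 = -24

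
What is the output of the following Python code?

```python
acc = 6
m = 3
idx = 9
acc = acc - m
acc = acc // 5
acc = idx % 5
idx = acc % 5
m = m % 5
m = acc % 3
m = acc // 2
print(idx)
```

acc = 6-3 = 3
acc = 3//5 = 0
acc = 9%5 = 4
idx = 4%5 = 4
m = 3%5 = 3
m = 4%3 = 1
m = 4//2 = 2

4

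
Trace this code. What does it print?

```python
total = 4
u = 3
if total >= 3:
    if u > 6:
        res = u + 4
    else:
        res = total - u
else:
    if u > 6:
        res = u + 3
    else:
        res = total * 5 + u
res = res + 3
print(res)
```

4

total=4, u=3
total >= 3 is True; u > 6 is False
→ res = total - u = 1
res = 1+3 = 4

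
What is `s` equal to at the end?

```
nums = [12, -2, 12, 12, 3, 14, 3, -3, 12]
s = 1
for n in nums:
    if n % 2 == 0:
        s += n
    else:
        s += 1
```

n=12: even, s = 1+12 = 13
n=-2: even, s = 13+(-2) = 11
n=12: even, s = 11+12 = 23
n=12: even, s = 23+12 = 35
n=3: not even, s = 35+1 = 36
n=14: even, s = 36+14 = 50
n=3: not even, s = 50+1 = 51
n=-3: not even, s = 51+1 = 52
n=12: even, s = 52+12 = 64

64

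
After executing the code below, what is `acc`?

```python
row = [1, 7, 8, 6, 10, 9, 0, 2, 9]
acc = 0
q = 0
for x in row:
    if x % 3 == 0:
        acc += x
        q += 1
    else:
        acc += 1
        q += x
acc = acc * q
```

928

x=1: not %3==0, acc = 0+1 = 1; q=1
x=7: not %3==0, acc = 1+1 = 2; q=8
x=8: not %3==0, acc = 2+1 = 3; q=16
x=6: %3==0, acc = 3+6 = 9; q=17
x=10: not %3==0, acc = 9+1 = 10; q=27
x=9: %3==0, acc = 10+9 = 19; q=28
x=0: %3==0, acc = 19+0 = 19; q=29
x=2: not %3==0, acc = 19+1 = 20; q=31
x=9: %3==0, acc = 20+9 = 29; q=32
acc*q = 29*32 = 928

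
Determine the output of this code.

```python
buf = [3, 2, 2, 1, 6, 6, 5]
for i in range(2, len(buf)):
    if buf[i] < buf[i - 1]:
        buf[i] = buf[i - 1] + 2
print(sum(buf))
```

i=2: 2>=2, unchanged → [3, 2, 2, 1, 6, 6, 5]
i=3: 1<2, buf[3] = 2+2 = 4 → [3, 2, 2, 4, 6, 6, 5]
i=4: 6>=4, unchanged → [3, 2, 2, 4, 6, 6, 5]
i=5: 6>=6, unchanged → [3, 2, 2, 4, 6, 6, 5]
i=6: 5<6, buf[6] = 6+2 = 8 → [3, 2, 2, 4, 6, 6, 8]
sum = 31

31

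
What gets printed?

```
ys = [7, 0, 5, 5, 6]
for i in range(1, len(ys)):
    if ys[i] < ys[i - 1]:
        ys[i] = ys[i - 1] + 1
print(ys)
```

[7, 8, 9, 10, 11]

i=1: 0<7, ys[1] = 7+1 = 8 → [7, 8, 5, 5, 6]
i=2: 5<8, ys[2] = 8+1 = 9 → [7, 8, 9, 5, 6]
i=3: 5<9, ys[3] = 9+1 = 10 → [7, 8, 9, 10, 6]
i=4: 6<10, ys[4] = 10+1 = 11 → [7, 8, 9, 10, 11]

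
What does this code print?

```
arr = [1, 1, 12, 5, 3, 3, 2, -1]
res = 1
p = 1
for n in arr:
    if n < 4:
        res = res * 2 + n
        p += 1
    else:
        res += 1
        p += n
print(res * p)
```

n=1: <4, res = 1*2+1 = 3; p=2
n=1: <4, res = 3*2+1 = 7; p=3
n=12: not <4, res = 7+1 = 8; p=15
n=5: not <4, res = 8+1 = 9; p=20
n=3: <4, res = 9*2+3 = 21; p=21
n=3: <4, res = 21*2+3 = 45; p=22
n=2: <4, res = 45*2+2 = 92; p=23
n=-1: <4, res = 92*2+(-1) = 183; p=24
res*p = 183*24 = 4392

4392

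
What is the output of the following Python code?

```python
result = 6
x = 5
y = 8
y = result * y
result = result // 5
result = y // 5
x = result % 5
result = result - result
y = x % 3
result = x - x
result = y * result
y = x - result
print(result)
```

y = 6*8 = 48
result = 6//5 = 1
result = 48//5 = 9
x = 9%5 = 4
result = 9-9 = 0
y = 4%3 = 1
result = 4-4 = 0
result = 1*0 = 0
y = 4-0 = 4

0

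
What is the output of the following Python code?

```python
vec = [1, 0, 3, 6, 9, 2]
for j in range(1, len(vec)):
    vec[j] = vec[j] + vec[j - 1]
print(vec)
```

[1, 1, 4, 10, 19, 21]

j=1: vec[1] = 0+1 = 1 → [1, 1, 3, 6, 9, 2]
j=2: vec[2] = 3+1 = 4 → [1, 1, 4, 6, 9, 2]
j=3: vec[3] = 6+4 = 10 → [1, 1, 4, 10, 9, 2]
j=4: vec[4] = 9+10 = 19 → [1, 1, 4, 10, 19, 2]
j=5: vec[5] = 2+19 = 21 → [1, 1, 4, 10, 19, 21]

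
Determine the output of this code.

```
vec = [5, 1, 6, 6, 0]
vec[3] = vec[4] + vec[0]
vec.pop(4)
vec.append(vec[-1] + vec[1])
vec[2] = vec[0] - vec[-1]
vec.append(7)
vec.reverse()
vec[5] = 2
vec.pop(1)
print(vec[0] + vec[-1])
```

vec[3] = vec[4]+vec[0] = 0+5 = 5 → [5, 1, 6, 5, 0]
pop(4) removes 0 → [5, 1, 6, 5]
append vec[-1]+vec[1] = 5+1 = 6 → [5, 1, 6, 5, 6]
vec[2] = vec[0]-vec[-1] = 5-6 = -1 → [5, 1, -1, 5, 6]
append 7 → [5, 1, -1, 5, 6, 7]
reverse → [7, 6, 5, -1, 1, 5]
vec[5] = 2 → [7, 6, 5, -1, 1, 2]
pop(1) removes 6 → [7, 5, -1, 1, 2]
vec[0]+vec[-1] = 7+2 = 9

9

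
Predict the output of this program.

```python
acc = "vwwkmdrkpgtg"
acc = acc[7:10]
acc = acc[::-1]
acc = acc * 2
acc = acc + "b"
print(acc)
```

gpkgpkb

slice [7:10] → 'kpg'
reverse → 'gpk'
repeat ×2 → 'gpkgpk'
+ 'b' → 'gpkgpkb'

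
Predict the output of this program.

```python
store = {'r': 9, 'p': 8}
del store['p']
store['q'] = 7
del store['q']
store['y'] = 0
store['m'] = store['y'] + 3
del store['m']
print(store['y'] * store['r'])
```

0

del 'p' → {'r': 9}
store['q'] = 7 → {'r': 9, 'q': 7}
del 'q' → {'r': 9}
store['y'] = 0 → {'r': 9, 'y': 0}
store['m'] = store['y']+3 = 3 → {'r': 9, 'y': 0, 'm': 3}
del 'm' → {'r': 9, 'y': 0}
store['y']*store['r'] = 0*9 = 0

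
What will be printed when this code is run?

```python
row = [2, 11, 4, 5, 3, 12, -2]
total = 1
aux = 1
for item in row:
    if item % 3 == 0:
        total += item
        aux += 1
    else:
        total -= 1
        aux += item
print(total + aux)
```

item=2: not %3==0, total = 1-1 = 0; aux=3
item=11: not %3==0, total = 0-1 = -1; aux=14
item=4: not %3==0, total = (-1)-1 = -2; aux=18
item=5: not %3==0, total = (-2)-1 = -3; aux=23
item=3: %3==0, total = (-3)+3 = 0; aux=24
item=12: %3==0, total = 0+12 = 12; aux=25
item=-2: not %3==0, total = 12-1 = 11; aux=23
total+aux = 11+23 = 34

34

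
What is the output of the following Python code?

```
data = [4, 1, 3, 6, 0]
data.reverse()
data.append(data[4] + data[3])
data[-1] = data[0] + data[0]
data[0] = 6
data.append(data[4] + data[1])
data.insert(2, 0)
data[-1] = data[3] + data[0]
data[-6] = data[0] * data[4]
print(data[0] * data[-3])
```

24

reverse → [0, 6, 3, 1, 4]
append data[4]+data[3] = 4+1 = 5 → [0, 6, 3, 1, 4, 5]
data[-1] = data[0]+data[0] = 0+0 = 0 → [0, 6, 3, 1, 4, 0]
data[0] = 6 → [6, 6, 3, 1, 4, 0]
append data[4]+data[1] = 4+6 = 10 → [6, 6, 3, 1, 4, 0, 10]
insert 0 at 2 → [6, 6, 0, 3, 1, 4, 0, 10]
data[-1] = data[3]+data[0] = 3+6 = 9 → [6, 6, 0, 3, 1, 4, 0, 9]
data[-6] = data[0]*data[4] = 6*1 = 6 → [6, 6, 6, 3, 1, 4, 0, 9]
data[0]*data[-3] = 6*4 = 24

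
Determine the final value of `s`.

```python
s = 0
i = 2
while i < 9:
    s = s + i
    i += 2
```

20

i=2: s = 0+2 = 2
i=4: s = 2+4 = 6
i=6: s = 6+6 = 12
i=8: s = 12+8 = 20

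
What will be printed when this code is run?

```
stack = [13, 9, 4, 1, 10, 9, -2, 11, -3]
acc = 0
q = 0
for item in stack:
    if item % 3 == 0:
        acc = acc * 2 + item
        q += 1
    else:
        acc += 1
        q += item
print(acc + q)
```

115

item=13: not %3==0, acc = 0+1 = 1; q=13
item=9: %3==0, acc = 1*2+9 = 11; q=14
item=4: not %3==0, acc = 11+1 = 12; q=18
item=1: not %3==0, acc = 12+1 = 13; q=19
item=10: not %3==0, acc = 13+1 = 14; q=29
item=9: %3==0, acc = 14*2+9 = 37; q=30
item=-2: not %3==0, acc = 37+1 = 38; q=28
item=11: not %3==0, acc = 38+1 = 39; q=39
item=-3: %3==0, acc = 39*2+(-3) = 75; q=40
acc+q = 75+40 = 115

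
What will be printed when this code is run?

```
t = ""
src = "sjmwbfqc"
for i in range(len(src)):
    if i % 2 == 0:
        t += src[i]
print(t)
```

smbq

i=0: add 's' → 's'
i=1: skip
i=2: add 'm' → 'sm'
i=3: skip
i=4: add 'b' → 'smb'
i=5: skip
i=6: add 'q' → 'smbq'
i=7: skip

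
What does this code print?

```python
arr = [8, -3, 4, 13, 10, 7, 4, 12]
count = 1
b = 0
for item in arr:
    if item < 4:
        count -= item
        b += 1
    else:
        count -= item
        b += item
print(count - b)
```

item=8: not <4, count = 1-8 = -7; b=8
item=-3: <4, count = (-7)-(-3) = -4; b=9
item=4: not <4, count = (-4)-4 = -8; b=13
item=13: not <4, count = (-8)-13 = -21; b=26
item=10: not <4, count = (-21)-10 = -31; b=36
item=7: not <4, count = (-31)-7 = -38; b=43
item=4: not <4, count = (-38)-4 = -42; b=47
item=12: not <4, count = (-42)-12 = -54; b=59
count-b = (-54)-59 = -113

-113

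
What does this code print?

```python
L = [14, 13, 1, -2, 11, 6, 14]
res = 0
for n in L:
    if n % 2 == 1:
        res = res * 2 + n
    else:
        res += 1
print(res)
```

n=14: not odd, res = 0+1 = 1
n=13: odd, res = 1*2+13 = 15
n=1: odd, res = 15*2+1 = 31
n=-2: not odd, res = 31+1 = 32
n=11: odd, res = 32*2+11 = 75
n=6: not odd, res = 75+1 = 76
n=14: not odd, res = 76+1 = 77

77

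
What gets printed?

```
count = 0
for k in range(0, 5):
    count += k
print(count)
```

k=0: count = 0+0 = 0
k=1: count = 0+1 = 1
k=2: count = 1+2 = 3
k=3: count = 3+3 = 6
k=4: count = 6+4 = 10

10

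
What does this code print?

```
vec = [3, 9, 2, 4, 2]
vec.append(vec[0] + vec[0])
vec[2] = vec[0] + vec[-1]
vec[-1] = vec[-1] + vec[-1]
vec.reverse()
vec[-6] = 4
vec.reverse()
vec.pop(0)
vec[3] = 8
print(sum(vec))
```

34

append vec[0]+vec[0] = 3+3 = 6 → [3, 9, 2, 4, 2, 6]
vec[2] = vec[0]+vec[-1] = 3+6 = 9 → [3, 9, 9, 4, 2, 6]
vec[-1] = vec[-1]+vec[-1] = 6+6 = 12 → [3, 9, 9, 4, 2, 12]
reverse → [12, 2, 4, 9, 9, 3]
vec[-6] = 4 → [4, 2, 4, 9, 9, 3]
reverse → [3, 9, 9, 4, 2, 4]
pop(0) removes 3 → [9, 9, 4, 2, 4]
vec[3] = 8 → [9, 9, 4, 8, 4]
sum = 34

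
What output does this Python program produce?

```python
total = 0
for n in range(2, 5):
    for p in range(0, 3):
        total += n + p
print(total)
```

36

n=2,p=0: total = 0+2 = 2
n=2,p=1: total = 2+3 = 5
n=2,p=2: total = 5+4 = 9
n=3,p=0: total = 9+3 = 12
n=3,p=1: total = 12+4 = 16
n=3,p=2: total = 16+5 = 21
n=4,p=0: total = 21+4 = 25
n=4,p=1: total = 25+5 = 30
n=4,p=2: total = 30+6 = 36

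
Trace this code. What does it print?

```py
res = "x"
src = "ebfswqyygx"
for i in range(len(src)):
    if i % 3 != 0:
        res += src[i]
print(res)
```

i=0: skip
i=1: add 'b' → 'xb'
i=2: add 'f' → 'xbf'
i=3: skip
i=4: add 'w' → 'xbfw'
i=5: add 'q' → 'xbfwq'
i=6: skip
i=7: add 'y' → 'xbfwqy'
i=8: add 'g' → 'xbfwqyg'
i=9: skip

xbfwqyg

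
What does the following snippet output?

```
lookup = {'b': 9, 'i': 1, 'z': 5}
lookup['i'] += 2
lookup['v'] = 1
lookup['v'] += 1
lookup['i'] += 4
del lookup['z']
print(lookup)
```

lookup['i'] = 1+2 = 3 → {'b': 9, 'i': 3, 'z': 5}
lookup['v'] = 1 → {'b': 9, 'i': 3, 'z': 5, 'v': 1}
lookup['v'] = 1+1 = 2 → {'b': 9, 'i': 3, 'z': 5, 'v': 2}
lookup['i'] = 3+4 = 7 → {'b': 9, 'i': 7, 'z': 5, 'v': 2}
del 'z' → {'b': 9, 'i': 7, 'v': 2}

{'b': 9, 'i': 7, 'v': 2}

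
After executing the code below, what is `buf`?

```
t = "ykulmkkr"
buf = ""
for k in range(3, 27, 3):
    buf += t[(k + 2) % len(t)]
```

k=3: add t[5]='k' → 'k'
k=6: add t[0]='y' → 'ky'
k=9: add t[3]='l' → 'kyl'
k=12: add t[6]='k' → 'kylk'
k=15: add t[1]='k' → 'kylkk'
k=18: add t[4]='m' → 'kylkkm'
k=21: add t[7]='r' → 'kylkkmr'
k=24: add t[2]='u' → 'kylkkmru'

'kylkkmru'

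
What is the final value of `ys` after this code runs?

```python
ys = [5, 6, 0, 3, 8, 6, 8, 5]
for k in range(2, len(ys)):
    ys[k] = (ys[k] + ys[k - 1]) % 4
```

[5, 6, 2, 1, 1, 3, 3, 0]

k=2: ys[2] = (0+6)%4 = 2 → [5, 6, 2, 3, 8, 6, 8, 5]
k=3: ys[3] = (3+2)%4 = 1 → [5, 6, 2, 1, 8, 6, 8, 5]
k=4: ys[4] = (8+1)%4 = 1 → [5, 6, 2, 1, 1, 6, 8, 5]
k=5: ys[5] = (6+1)%4 = 3 → [5, 6, 2, 1, 1, 3, 8, 5]
k=6: ys[6] = (8+3)%4 = 3 → [5, 6, 2, 1, 1, 3, 3, 5]
k=7: ys[7] = (5+3)%4 = 0 → [5, 6, 2, 1, 1, 3, 3, 0]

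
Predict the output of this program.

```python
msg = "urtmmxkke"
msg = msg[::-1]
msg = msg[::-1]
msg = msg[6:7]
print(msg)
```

k

reverse → 'ekkxmmtru'
reverse → 'urtmmxkke'
slice [6:7] → 'k'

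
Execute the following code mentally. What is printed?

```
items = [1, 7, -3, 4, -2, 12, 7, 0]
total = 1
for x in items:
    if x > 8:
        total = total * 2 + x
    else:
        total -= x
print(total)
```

x=1: not >8, total = 1-1 = 0
x=7: not >8, total = 0-7 = -7
x=-3: not >8, total = (-7)-(-3) = -4
x=4: not >8, total = (-4)-4 = -8
x=-2: not >8, total = (-8)-(-2) = -6
x=12: >8, total = (-6)*2+12 = 0
x=7: not >8, total = 0-7 = -7
x=0: not >8, total = (-7)-0 = -7

-7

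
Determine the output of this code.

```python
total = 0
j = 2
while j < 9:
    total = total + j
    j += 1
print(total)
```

j=2: total = 0+2 = 2
j=3: total = 2+3 = 5
j=4: total = 5+4 = 9
j=5: total = 9+5 = 14
j=6: total = 14+6 = 20
j=7: total = 20+7 = 27
j=8: total = 27+8 = 35

35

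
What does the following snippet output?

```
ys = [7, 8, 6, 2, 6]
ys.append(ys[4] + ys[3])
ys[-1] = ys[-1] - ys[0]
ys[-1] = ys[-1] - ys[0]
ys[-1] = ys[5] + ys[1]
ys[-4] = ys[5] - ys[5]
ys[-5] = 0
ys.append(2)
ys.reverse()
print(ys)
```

[2, 2, 6, 2, 0, 0, 7]

append ys[4]+ys[3] = 6+2 = 8 → [7, 8, 6, 2, 6, 8]
ys[-1] = ys[-1]-ys[0] = 8-7 = 1 → [7, 8, 6, 2, 6, 1]
ys[-1] = ys[-1]-ys[0] = 1-7 = -6 → [7, 8, 6, 2, 6, -6]
ys[-1] = ys[5]+ys[1] = (-6)+8 = 2 → [7, 8, 6, 2, 6, 2]
ys[-4] = ys[5]-ys[5] = 2-2 = 0 → [7, 8, 0, 2, 6, 2]
ys[-5] = 0 → [7, 0, 0, 2, 6, 2]
append 2 → [7, 0, 0, 2, 6, 2, 2]
reverse → [2, 2, 6, 2, 0, 0, 7]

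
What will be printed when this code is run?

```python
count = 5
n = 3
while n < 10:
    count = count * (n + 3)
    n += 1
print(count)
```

19958400

n=3: count = 5*6 = 30
n=4: count = 30*7 = 210
n=5: count = 210*8 = 1680
n=6: count = 1680*9 = 15120
n=7: count = 15120*10 = 151200
n=8: count = 151200*11 = 1663200
n=9: count = 1663200*12 = 19958400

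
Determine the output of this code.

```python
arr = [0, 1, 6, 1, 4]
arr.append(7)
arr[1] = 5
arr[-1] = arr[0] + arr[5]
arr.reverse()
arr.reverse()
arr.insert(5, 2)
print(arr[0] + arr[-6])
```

5

append 7 → [0, 1, 6, 1, 4, 7]
arr[1] = 5 → [0, 5, 6, 1, 4, 7]
arr[-1] = arr[0]+arr[5] = 0+7 = 7 → [0, 5, 6, 1, 4, 7]
reverse → [7, 4, 1, 6, 5, 0]
reverse → [0, 5, 6, 1, 4, 7]
insert 2 at 5 → [0, 5, 6, 1, 4, 2, 7]
arr[0]+arr[-6] = 0+5 = 5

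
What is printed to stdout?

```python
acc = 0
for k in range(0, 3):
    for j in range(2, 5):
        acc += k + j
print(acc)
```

36

k=0,j=2: acc = 0+2 = 2
k=0,j=3: acc = 2+3 = 5
k=0,j=4: acc = 5+4 = 9
k=1,j=2: acc = 9+3 = 12
k=1,j=3: acc = 12+4 = 16
k=1,j=4: acc = 16+5 = 21
k=2,j=2: acc = 21+4 = 25
k=2,j=3: acc = 25+5 = 30
k=2,j=4: acc = 30+6 = 36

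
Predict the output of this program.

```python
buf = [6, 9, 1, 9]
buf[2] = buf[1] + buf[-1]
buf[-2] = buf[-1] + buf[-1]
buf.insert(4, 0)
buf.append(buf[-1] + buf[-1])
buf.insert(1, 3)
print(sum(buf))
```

buf[2] = buf[1]+buf[-1] = 9+9 = 18 → [6, 9, 18, 9]
buf[-2] = buf[-1]+buf[-1] = 9+9 = 18 → [6, 9, 18, 9]
insert 0 at 4 → [6, 9, 18, 9, 0]
append buf[-1]+buf[-1] = 0+0 = 0 → [6, 9, 18, 9, 0, 0]
insert 3 at 1 → [6, 3, 9, 18, 9, 0, 0]
sum = 45

45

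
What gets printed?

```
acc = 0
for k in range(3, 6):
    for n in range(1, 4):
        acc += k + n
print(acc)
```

54

k=3,n=1: acc = 0+4 = 4
k=3,n=2: acc = 4+5 = 9
k=3,n=3: acc = 9+6 = 15
k=4,n=1: acc = 15+5 = 20
k=4,n=2: acc = 20+6 = 26
k=4,n=3: acc = 26+7 = 33
k=5,n=1: acc = 33+6 = 39
k=5,n=2: acc = 39+7 = 46
k=5,n=3: acc = 46+8 = 54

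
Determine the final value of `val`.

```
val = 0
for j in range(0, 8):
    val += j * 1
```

j=0: val = 0+0*1 = 0
j=1: val = 0+1*1 = 1
j=2: val = 1+2*1 = 3
j=3: val = 3+3*1 = 6
j=4: val = 6+4*1 = 10
j=5: val = 10+5*1 = 15
j=6: val = 15+6*1 = 21
j=7: val = 21+7*1 = 28

28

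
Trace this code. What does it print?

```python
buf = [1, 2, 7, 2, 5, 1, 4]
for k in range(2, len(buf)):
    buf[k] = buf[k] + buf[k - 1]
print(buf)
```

k=2: buf[2] = 7+2 = 9 → [1, 2, 9, 2, 5, 1, 4]
k=3: buf[3] = 2+9 = 11 → [1, 2, 9, 11, 5, 1, 4]
k=4: buf[4] = 5+11 = 16 → [1, 2, 9, 11, 16, 1, 4]
k=5: buf[5] = 1+16 = 17 → [1, 2, 9, 11, 16, 17, 4]
k=6: buf[6] = 4+17 = 21 → [1, 2, 9, 11, 16, 17, 21]

[1, 2, 9, 11, 16, 17, 21]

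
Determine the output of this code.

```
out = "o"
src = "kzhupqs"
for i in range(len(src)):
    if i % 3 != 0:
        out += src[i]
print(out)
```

ozhpq

i=0: skip
i=1: add 'z' → 'oz'
i=2: add 'h' → 'ozh'
i=3: skip
i=4: add 'p' → 'ozhp'
i=5: add 'q' → 'ozhpq'
i=6: skip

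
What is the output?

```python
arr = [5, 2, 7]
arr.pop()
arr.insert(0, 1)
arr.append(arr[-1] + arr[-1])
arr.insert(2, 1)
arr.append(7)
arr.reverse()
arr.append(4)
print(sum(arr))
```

pop() removes 7 → [5, 2]
insert 1 at 0 → [1, 5, 2]
append arr[-1]+arr[-1] = 2+2 = 4 → [1, 5, 2, 4]
insert 1 at 2 → [1, 5, 1, 2, 4]
append 7 → [1, 5, 1, 2, 4, 7]
reverse → [7, 4, 2, 1, 5, 1]
append 4 → [7, 4, 2, 1, 5, 1, 4]
sum = 24

24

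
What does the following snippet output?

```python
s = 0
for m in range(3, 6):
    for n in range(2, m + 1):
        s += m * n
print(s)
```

121

m=3,n=2: s = 0+6 = 6
m=3,n=3: s = 6+9 = 15
m=4,n=2: s = 15+8 = 23
m=4,n=3: s = 23+12 = 35
m=4,n=4: s = 35+16 = 51
m=5,n=2: s = 51+10 = 61
m=5,n=3: s = 61+15 = 76
m=5,n=4: s = 76+20 = 96
m=5,n=5: s = 96+25 = 121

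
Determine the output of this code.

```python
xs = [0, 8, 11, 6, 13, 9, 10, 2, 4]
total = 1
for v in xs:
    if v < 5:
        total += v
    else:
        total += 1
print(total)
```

v=0: <5, total = 1+0 = 1
v=8: not <5, total = 1+1 = 2
v=11: not <5, total = 2+1 = 3
v=6: not <5, total = 3+1 = 4
v=13: not <5, total = 4+1 = 5
v=9: not <5, total = 5+1 = 6
v=10: not <5, total = 6+1 = 7
v=2: <5, total = 7+2 = 9
v=4: <5, total = 9+4 = 13

13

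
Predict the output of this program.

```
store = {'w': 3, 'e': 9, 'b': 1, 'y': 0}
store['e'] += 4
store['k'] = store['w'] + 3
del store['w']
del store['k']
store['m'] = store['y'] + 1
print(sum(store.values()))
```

store['e'] = 9+4 = 13 → {'w': 3, 'e': 13, 'b': 1, 'y': 0}
store['k'] = store['w']+3 = 6 → {'w': 3, 'e': 13, 'b': 1, 'y': 0, 'k': 6}
del 'w' → {'e': 13, 'b': 1, 'y': 0, 'k': 6}
del 'k' → {'e': 13, 'b': 1, 'y': 0}
store['m'] = store['y']+1 = 1 → {'e': 13, 'b': 1, 'y': 0, 'm': 1}
sum of values = 15

15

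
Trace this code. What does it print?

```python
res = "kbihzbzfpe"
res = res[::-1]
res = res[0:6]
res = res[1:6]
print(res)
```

pfzbz

reverse → 'epfzbzhibk'
slice [0:6] → 'epfzbz'
slice [1:6] → 'pfzbz'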